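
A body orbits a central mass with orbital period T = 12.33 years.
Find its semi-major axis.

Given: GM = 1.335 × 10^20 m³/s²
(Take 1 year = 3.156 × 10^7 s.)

Convert to SI: T = 12.33 years = 3.89135e+08 s.
Invert Kepler's third law: a = (GM · T² / (4π²))^(1/3).
Substituting T = 3.89135e+08 s and GM = 1.335e+20 m³/s²:
a = (1.335e+20 · (3.89135e+08)² / (4π²))^(1/3) m
a ≈ 8e+11 m = 800 Gm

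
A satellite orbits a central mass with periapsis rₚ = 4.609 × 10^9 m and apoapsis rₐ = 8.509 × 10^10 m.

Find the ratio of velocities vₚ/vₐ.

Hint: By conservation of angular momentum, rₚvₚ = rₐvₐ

Conservation of angular momentum gives rₚvₚ = rₐvₐ, so vₚ/vₐ = rₐ/rₚ.
vₚ/vₐ = 8.509e+10 / 4.609e+09 ≈ 18.46.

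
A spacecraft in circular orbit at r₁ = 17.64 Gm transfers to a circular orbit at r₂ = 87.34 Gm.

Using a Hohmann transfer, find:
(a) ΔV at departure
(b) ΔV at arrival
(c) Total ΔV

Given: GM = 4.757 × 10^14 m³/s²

Convert to SI: r₁ = 17.64 Gm = 1.764e+10 m; r₂ = 87.34 Gm = 8.734e+10 m.
Transfer semi-major axis: a_t = (r₁ + r₂)/2 = (1.764e+10 + 8.734e+10)/2 = 5.249e+10 m.
Circular speeds: v₁ = √(GM/r₁) = 164.217 m/s, v₂ = √(GM/r₂) = 73.8006 m/s.
Transfer speeds (vis-viva v² = GM(2/r − 1/a_t)): v₁ᵗ = 211.829 m/s, v₂ᵗ = 42.783 m/s.
(a) ΔV₁ = |v₁ᵗ − v₁| ≈ 47.61 m/s = 47.61 m/s.
(b) ΔV₂ = |v₂ − v₂ᵗ| ≈ 31.02 m/s = 31.02 m/s.
(c) ΔV_total = ΔV₁ + ΔV₂ ≈ 78.63 m/s = 78.63 m/s.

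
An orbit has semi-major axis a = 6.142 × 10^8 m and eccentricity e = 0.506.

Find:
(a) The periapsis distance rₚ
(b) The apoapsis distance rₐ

(a) rₚ = a(1 − e) = 6.142e+08 · (1 − 0.506) = 6.142e+08 · 0.494 ≈ 3.034e+08 m = 3.034 × 10^8 m.
(b) rₐ = a(1 + e) = 6.142e+08 · (1 + 0.506) = 6.142e+08 · 1.506 ≈ 9.25e+08 m = 9.25 × 10^8 m.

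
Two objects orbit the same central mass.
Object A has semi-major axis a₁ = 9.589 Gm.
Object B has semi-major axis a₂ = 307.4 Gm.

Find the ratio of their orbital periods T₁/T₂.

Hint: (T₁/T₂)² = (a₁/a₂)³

Convert to SI: a₁ = 9.589 Gm = 9.589e+09 m; a₂ = 307.4 Gm = 3.074e+11 m.
From Kepler's third law, (T₁/T₂)² = (a₁/a₂)³, so T₁/T₂ = (a₁/a₂)^(3/2).
a₁/a₂ = 9.589e+09 / 3.074e+11 = 0.0311939.
T₁/T₂ = (0.0311939)^(3/2) ≈ 0.005509.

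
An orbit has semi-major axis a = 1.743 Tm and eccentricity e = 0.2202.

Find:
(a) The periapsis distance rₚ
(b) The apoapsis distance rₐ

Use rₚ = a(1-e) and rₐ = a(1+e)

Convert to SI: a = 1.743 Tm = 1.743e+12 m.
(a) rₚ = a(1 − e) = 1.743e+12 · (1 − 0.2202) = 1.743e+12 · 0.7798 ≈ 1.359e+12 m = 1.359 Tm.
(b) rₐ = a(1 + e) = 1.743e+12 · (1 + 0.2202) = 1.743e+12 · 1.2202 ≈ 2.127e+12 m = 2.127 Tm.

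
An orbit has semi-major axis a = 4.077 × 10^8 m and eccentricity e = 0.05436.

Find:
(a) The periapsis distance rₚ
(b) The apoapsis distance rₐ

(a) rₚ = a(1 − e) = 4.077e+08 · (1 − 0.05436) = 4.077e+08 · 0.94564 ≈ 3.855e+08 m = 3.855 × 10^8 m.
(b) rₐ = a(1 + e) = 4.077e+08 · (1 + 0.05436) = 4.077e+08 · 1.05436 ≈ 4.299e+08 m = 4.299 × 10^8 m.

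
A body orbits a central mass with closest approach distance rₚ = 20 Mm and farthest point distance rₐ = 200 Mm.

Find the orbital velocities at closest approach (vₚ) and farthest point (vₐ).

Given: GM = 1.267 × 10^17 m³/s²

Convert to SI: rₚ = 20 Mm = 2e+07 m; rₐ = 200 Mm = 2e+08 m.
Use the vis-viva equation v² = GM(2/r − 1/a) with a = (rₚ + rₐ)/2 = (2e+07 + 2e+08)/2 = 1.1e+08 m.
vₚ = √(GM · (2/rₚ − 1/a)) = √(1.267e+17 · (2/2e+07 − 1/1.1e+08)) m/s ≈ 1.073e+05 m/s = 107.3 km/s.
vₐ = √(GM · (2/rₐ − 1/a)) = √(1.267e+17 · (2/2e+08 − 1/1.1e+08)) m/s ≈ 1.073e+04 m/s = 10.73 km/s.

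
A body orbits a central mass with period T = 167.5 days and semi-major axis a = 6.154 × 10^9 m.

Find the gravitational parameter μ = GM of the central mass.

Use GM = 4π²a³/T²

Convert to SI: T = 167.5 days = 1.4472e+07 s.
GM = 4π² · a³ / T².
GM = 4π² · (6.154e+09)³ / (1.4472e+07)² m³/s² ≈ 4.393e+16 m³/s² = 4.393 × 10^16 m³/s².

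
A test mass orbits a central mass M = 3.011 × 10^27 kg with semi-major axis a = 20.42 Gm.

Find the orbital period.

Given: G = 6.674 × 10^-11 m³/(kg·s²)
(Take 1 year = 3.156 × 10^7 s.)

Convert to SI: a = 20.42 Gm = 2.042e+10 m.
GM = G · M = 6.674e-11 · 3.011e+27 = 2.00954e+17 m³/s².
Kepler's third law: T = 2π √(a³ / GM).
Substituting a = 2.042e+10 m and GM = 2.00954e+17 m³/s²:
T = 2π √((2.042e+10)³ / 2.00954e+17) s
T ≈ 4.09e+07 s = 1.296 years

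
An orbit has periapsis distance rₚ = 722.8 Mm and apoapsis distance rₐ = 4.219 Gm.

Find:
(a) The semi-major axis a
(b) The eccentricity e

Convert to SI: rₚ = 722.8 Mm = 7.228e+08 m; rₐ = 4.219 Gm = 4.219e+09 m.
(a) a = (rₚ + rₐ) / 2 = (7.228e+08 + 4.219e+09) / 2 ≈ 2.471e+09 m = 2.471 Gm.
(b) e = (rₐ − rₚ) / (rₐ + rₚ) = (4.219e+09 − 7.228e+08) / (4.219e+09 + 7.228e+08) ≈ 0.7075.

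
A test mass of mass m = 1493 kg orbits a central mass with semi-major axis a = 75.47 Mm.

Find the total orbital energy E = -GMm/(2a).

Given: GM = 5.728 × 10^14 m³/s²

Convert to SI: a = 75.47 Mm = 7.547e+07 m.
E = −GMm / (2a).
E = −5.728e+14 · 1493 / (2 · 7.547e+07) J ≈ -5.666e+09 J = -5.666 GJ.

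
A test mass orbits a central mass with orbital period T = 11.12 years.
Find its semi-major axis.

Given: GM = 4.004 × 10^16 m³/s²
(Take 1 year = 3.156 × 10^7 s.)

Convert to SI: T = 11.12 years = 3.50947e+08 s.
Invert Kepler's third law: a = (GM · T² / (4π²))^(1/3).
Substituting T = 3.50947e+08 s and GM = 4.004e+16 m³/s²:
a = (4.004e+16 · (3.50947e+08)² / (4π²))^(1/3) m
a ≈ 4.999e+10 m = 49.99 Gm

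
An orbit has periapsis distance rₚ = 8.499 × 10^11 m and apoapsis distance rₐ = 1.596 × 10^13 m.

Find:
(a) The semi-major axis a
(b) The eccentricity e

(a) a = (rₚ + rₐ) / 2 = (8.499e+11 + 1.596e+13) / 2 ≈ 8.405e+12 m = 8.405 × 10^12 m.
(b) e = (rₐ − rₚ) / (rₐ + rₚ) = (1.596e+13 − 8.499e+11) / (1.596e+13 + 8.499e+11) ≈ 0.8989.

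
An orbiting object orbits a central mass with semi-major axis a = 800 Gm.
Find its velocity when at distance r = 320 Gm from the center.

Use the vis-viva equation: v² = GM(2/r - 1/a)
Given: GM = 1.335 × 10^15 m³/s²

Convert to SI: a = 800 Gm = 8e+11 m; r = 320 Gm = 3.2e+11 m.
Vis-viva: v = √(GM · (2/r − 1/a)).
2/r − 1/a = 2/3.2e+11 − 1/8e+11 = 5e-12 m⁻¹.
v = √(1.335e+15 · 5e-12) m/s ≈ 81.7 m/s = 81.7 m/s.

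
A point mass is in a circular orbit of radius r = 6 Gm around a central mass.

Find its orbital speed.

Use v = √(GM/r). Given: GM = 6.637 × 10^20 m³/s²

Convert to SI: r = 6 Gm = 6e+09 m.
For a circular orbit, gravity supplies the centripetal force, so v = √(GM / r).
v = √(6.637e+20 / 6e+09) m/s ≈ 3.326e+05 m/s = 332.6 km/s.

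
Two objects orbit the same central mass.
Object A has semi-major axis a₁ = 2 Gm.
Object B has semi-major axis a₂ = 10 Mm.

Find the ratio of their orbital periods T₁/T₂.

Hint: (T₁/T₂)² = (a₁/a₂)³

Convert to SI: a₁ = 2 Gm = 2e+09 m; a₂ = 10 Mm = 1e+07 m.
From Kepler's third law, (T₁/T₂)² = (a₁/a₂)³, so T₁/T₂ = (a₁/a₂)^(3/2).
a₁/a₂ = 2e+09 / 1e+07 = 200.
T₁/T₂ = (200)^(3/2) ≈ 2828.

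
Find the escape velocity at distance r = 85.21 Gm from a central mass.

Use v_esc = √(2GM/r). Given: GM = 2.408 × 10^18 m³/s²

Convert to SI: r = 85.21 Gm = 8.521e+10 m.
Escape velocity comes from setting total energy to zero: ½v² − GM/r = 0 ⇒ v_esc = √(2GM / r).
v_esc = √(2 · 2.408e+18 / 8.521e+10) m/s ≈ 7518 m/s = 7.518 km/s.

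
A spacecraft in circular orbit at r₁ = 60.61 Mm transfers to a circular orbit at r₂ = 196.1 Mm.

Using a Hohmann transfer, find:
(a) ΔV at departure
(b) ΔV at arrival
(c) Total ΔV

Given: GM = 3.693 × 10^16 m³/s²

Convert to SI: r₁ = 60.61 Mm = 6.061e+07 m; r₂ = 196.1 Mm = 1.961e+08 m.
Transfer semi-major axis: a_t = (r₁ + r₂)/2 = (6.061e+07 + 1.961e+08)/2 = 1.28355e+08 m.
Circular speeds: v₁ = √(GM/r₁) = 24684.1 m/s, v₂ = √(GM/r₂) = 13723.1 m/s.
Transfer speeds (vis-viva v² = GM(2/r − 1/a_t)): v₁ᵗ = 30510.5 m/s, v₂ᵗ = 9430.11 m/s.
(a) ΔV₁ = |v₁ᵗ − v₁| ≈ 5826 m/s = 5.826 km/s.
(b) ΔV₂ = |v₂ − v₂ᵗ| ≈ 4293 m/s = 4.293 km/s.
(c) ΔV_total = ΔV₁ + ΔV₂ ≈ 1.012e+04 m/s = 10.12 km/s.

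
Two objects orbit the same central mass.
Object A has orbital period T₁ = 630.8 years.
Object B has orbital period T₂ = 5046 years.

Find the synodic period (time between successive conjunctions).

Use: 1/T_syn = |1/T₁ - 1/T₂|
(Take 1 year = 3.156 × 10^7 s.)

Convert to SI: T₁ = 630.8 years = 1.9908e+10 s; T₂ = 5046 years = 1.59252e+11 s.
T_syn = |T₁ · T₂ / (T₁ − T₂)|.
T_syn = |1.9908e+10 · 1.59252e+11 / (1.9908e+10 − 1.59252e+11)| s ≈ 2.275e+10 s = 720.9 years.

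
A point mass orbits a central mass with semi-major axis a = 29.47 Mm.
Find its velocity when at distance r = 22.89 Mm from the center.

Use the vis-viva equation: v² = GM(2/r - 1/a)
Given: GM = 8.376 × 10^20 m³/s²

Convert to SI: a = 29.47 Mm = 2.947e+07 m; r = 22.89 Mm = 2.289e+07 m.
Vis-viva: v = √(GM · (2/r − 1/a)).
2/r − 1/a = 2/2.289e+07 − 1/2.947e+07 = 5.34416e-08 m⁻¹.
v = √(8.376e+20 · 5.34416e-08) m/s ≈ 6.69e+06 m/s = 6690 km/s.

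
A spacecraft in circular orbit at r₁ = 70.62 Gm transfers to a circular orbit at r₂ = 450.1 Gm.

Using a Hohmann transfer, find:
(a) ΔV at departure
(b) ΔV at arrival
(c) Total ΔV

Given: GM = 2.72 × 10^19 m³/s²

Convert to SI: r₁ = 70.62 Gm = 7.062e+10 m; r₂ = 450.1 Gm = 4.501e+11 m.
Transfer semi-major axis: a_t = (r₁ + r₂)/2 = (7.062e+10 + 4.501e+11)/2 = 2.6036e+11 m.
Circular speeds: v₁ = √(GM/r₁) = 19625.5 m/s, v₂ = √(GM/r₂) = 7773.74 m/s.
Transfer speeds (vis-viva v² = GM(2/r − 1/a_t)): v₁ᵗ = 25804.1 m/s, v₂ᵗ = 4048.62 m/s.
(a) ΔV₁ = |v₁ᵗ − v₁| ≈ 6179 m/s = 6.179 km/s.
(b) ΔV₂ = |v₂ − v₂ᵗ| ≈ 3725 m/s = 3.725 km/s.
(c) ΔV_total = ΔV₁ + ΔV₂ ≈ 9904 m/s = 9.904 km/s.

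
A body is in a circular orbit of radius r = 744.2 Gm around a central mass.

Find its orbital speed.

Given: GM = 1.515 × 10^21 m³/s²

Convert to SI: r = 744.2 Gm = 7.442e+11 m.
For a circular orbit, gravity supplies the centripetal force, so v = √(GM / r).
v = √(1.515e+21 / 7.442e+11) m/s ≈ 4.512e+04 m/s = 45.12 km/s.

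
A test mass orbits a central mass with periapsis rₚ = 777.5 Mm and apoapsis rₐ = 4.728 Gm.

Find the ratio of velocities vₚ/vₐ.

Convert to SI: rₚ = 777.5 Mm = 7.775e+08 m; rₐ = 4.728 Gm = 4.728e+09 m.
Conservation of angular momentum gives rₚvₚ = rₐvₐ, so vₚ/vₐ = rₐ/rₚ.
vₚ/vₐ = 4.728e+09 / 7.775e+08 ≈ 6.081.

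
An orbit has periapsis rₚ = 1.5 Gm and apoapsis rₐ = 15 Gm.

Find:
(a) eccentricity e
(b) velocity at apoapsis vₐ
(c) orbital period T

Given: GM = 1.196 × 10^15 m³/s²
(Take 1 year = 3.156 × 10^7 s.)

Convert to SI: rₚ = 1.5 Gm = 1.5e+09 m; rₐ = 15 Gm = 1.5e+10 m.
(a) e = (rₐ − rₚ)/(rₐ + rₚ) = (1.5e+10 − 1.5e+09)/(1.5e+10 + 1.5e+09) ≈ 0.8182
(b) With a = (rₚ + rₐ)/2 = 8.25e+09 m, vₐ = √(GM (2/rₐ − 1/a)) = √(1.196e+15 · (2/1.5e+10 − 1/8.25e+09)) m/s ≈ 120.4 m/s
(c) With a = (rₚ + rₐ)/2 = 8.25e+09 m, T = 2π √(a³/GM) = 2π √((8.25e+09)³/1.196e+15) s ≈ 1.361e+08 s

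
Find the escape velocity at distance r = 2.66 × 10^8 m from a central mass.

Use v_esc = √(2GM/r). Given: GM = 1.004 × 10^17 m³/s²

Escape velocity comes from setting total energy to zero: ½v² − GM/r = 0 ⇒ v_esc = √(2GM / r).
v_esc = √(2 · 1.004e+17 / 2.66e+08) m/s ≈ 2.748e+04 m/s = 27.48 km/s.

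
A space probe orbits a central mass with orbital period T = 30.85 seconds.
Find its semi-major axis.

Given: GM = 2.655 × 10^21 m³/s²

Invert Kepler's third law: a = (GM · T² / (4π²))^(1/3).
Substituting T = 30.85 s and GM = 2.655e+21 m³/s²:
a = (2.655e+21 · (30.85)² / (4π²))^(1/3) m
a ≈ 4e+07 m = 40 Mm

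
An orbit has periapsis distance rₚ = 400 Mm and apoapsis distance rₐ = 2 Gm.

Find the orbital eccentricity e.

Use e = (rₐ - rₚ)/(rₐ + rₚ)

Convert to SI: rₚ = 400 Mm = 4e+08 m; rₐ = 2 Gm = 2e+09 m.
e = (rₐ − rₚ) / (rₐ + rₚ).
e = (2e+09 − 4e+08) / (2e+09 + 4e+08) = 1.6e+09 / 2.4e+09 ≈ 0.6667.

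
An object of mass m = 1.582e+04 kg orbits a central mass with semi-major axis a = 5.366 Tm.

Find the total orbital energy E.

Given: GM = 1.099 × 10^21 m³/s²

Convert to SI: a = 5.366 Tm = 5.366e+12 m.
E = −GMm / (2a).
E = −1.099e+21 · 1.582e+04 / (2 · 5.366e+12) J ≈ -1.62e+12 J = -1.62 TJ.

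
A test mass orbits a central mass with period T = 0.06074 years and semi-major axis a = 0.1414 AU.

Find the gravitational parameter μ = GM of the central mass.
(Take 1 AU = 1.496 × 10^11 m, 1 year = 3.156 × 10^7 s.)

Convert to SI: T = 0.06074 years = 1.91695e+06 s; a = 0.1414 AU = 2.11534e+10 m.
GM = 4π² · a³ / T².
GM = 4π² · (2.11534e+10)³ / (1.91695e+06)² m³/s² ≈ 1.017e+20 m³/s² = 1.017 × 10^20 m³/s².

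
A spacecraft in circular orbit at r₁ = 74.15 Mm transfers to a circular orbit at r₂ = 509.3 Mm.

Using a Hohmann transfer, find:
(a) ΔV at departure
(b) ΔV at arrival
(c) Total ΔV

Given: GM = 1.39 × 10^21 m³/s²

Convert to SI: r₁ = 74.15 Mm = 7.415e+07 m; r₂ = 509.3 Mm = 5.093e+08 m.
Transfer semi-major axis: a_t = (r₁ + r₂)/2 = (7.415e+07 + 5.093e+08)/2 = 2.91725e+08 m.
Circular speeds: v₁ = √(GM/r₁) = 4.32964e+06 m/s, v₂ = √(GM/r₂) = 1.65204e+06 m/s.
Transfer speeds (vis-viva v² = GM(2/r − 1/a_t)): v₁ᵗ = 5.72074e+06 m/s, v₂ᵗ = 832893 m/s.
(a) ΔV₁ = |v₁ᵗ − v₁| ≈ 1.391e+06 m/s = 1391 km/s.
(b) ΔV₂ = |v₂ − v₂ᵗ| ≈ 8.191e+05 m/s = 819.1 km/s.
(c) ΔV_total = ΔV₁ + ΔV₂ ≈ 2.21e+06 m/s = 2210 km/s.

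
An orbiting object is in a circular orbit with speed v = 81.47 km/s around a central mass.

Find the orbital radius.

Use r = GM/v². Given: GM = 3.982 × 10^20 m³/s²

Convert to SI: v = 81.47 km/s = 81470 m/s.
For a circular orbit, v² = GM / r, so r = GM / v².
r = 3.982e+20 / (81470)² m ≈ 5.999e+10 m = 59.99 Gm.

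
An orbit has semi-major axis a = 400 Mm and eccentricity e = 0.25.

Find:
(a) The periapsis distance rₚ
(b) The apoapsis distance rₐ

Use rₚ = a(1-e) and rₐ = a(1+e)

Convert to SI: a = 400 Mm = 4e+08 m.
(a) rₚ = a(1 − e) = 4e+08 · (1 − 0.25) = 4e+08 · 0.75 ≈ 3e+08 m = 300 Mm.
(b) rₐ = a(1 + e) = 4e+08 · (1 + 0.25) = 4e+08 · 1.25 ≈ 5e+08 m = 500 Mm.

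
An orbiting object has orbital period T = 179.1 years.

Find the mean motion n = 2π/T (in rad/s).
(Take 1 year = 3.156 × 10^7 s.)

Convert to SI: T = 179.1 years = 5.6524e+09 s.
n = 2π / T.
n = 2π / 5.6524e+09 s ≈ 1.112e-09 rad/s.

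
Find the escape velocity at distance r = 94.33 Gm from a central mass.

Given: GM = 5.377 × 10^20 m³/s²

Convert to SI: r = 94.33 Gm = 9.433e+10 m.
Escape velocity comes from setting total energy to zero: ½v² − GM/r = 0 ⇒ v_esc = √(2GM / r).
v_esc = √(2 · 5.377e+20 / 9.433e+10) m/s ≈ 1.068e+05 m/s = 106.8 km/s.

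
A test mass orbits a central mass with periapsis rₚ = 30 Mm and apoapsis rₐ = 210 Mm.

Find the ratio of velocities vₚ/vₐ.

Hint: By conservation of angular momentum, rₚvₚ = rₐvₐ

Convert to SI: rₚ = 30 Mm = 3e+07 m; rₐ = 210 Mm = 2.1e+08 m.
Conservation of angular momentum gives rₚvₚ = rₐvₐ, so vₚ/vₐ = rₐ/rₚ.
vₚ/vₐ = 2.1e+08 / 3e+07 ≈ 7.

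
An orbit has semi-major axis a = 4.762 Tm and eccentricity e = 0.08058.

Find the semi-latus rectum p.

Convert to SI: a = 4.762 Tm = 4.762e+12 m.
p = a (1 − e²).
p = 4.762e+12 · (1 − (0.08058)²) = 4.762e+12 · 0.993507 ≈ 4.731e+12 m = 4.731 Tm.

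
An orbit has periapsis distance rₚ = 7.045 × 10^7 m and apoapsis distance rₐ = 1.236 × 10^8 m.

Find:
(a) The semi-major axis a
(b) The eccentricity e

(a) a = (rₚ + rₐ) / 2 = (7.045e+07 + 1.236e+08) / 2 ≈ 9.702e+07 m = 9.703 × 10^7 m.
(b) e = (rₐ − rₚ) / (rₐ + rₚ) = (1.236e+08 − 7.045e+07) / (1.236e+08 + 7.045e+07) ≈ 0.2739.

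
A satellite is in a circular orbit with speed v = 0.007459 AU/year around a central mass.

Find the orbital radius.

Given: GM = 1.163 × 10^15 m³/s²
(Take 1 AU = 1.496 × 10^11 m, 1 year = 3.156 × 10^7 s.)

Convert to SI: v = 0.007459 AU/year = 35.357 m/s.
For a circular orbit, v² = GM / r, so r = GM / v².
r = 1.163e+15 / (35.357)² m ≈ 9.303e+11 m = 6.219 AU.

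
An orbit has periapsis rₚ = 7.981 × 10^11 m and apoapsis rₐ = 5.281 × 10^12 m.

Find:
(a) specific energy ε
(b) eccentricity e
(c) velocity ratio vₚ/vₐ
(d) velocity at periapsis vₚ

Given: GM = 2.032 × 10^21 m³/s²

(a) With a = (rₚ + rₐ)/2 = 3.03955e+12 m, ε = −GM/(2a) = −2.032e+21/(2 · 3.03955e+12) J/kg ≈ -3.343e+08 J/kg
(b) e = (rₐ − rₚ)/(rₐ + rₚ) = (5.281e+12 − 7.981e+11)/(5.281e+12 + 7.981e+11) ≈ 0.7374
(c) Conservation of angular momentum (rₚvₚ = rₐvₐ) gives vₚ/vₐ = rₐ/rₚ = 5.281e+12/7.981e+11 ≈ 6.617
(d) With a = (rₚ + rₐ)/2 = 3.03955e+12 m, vₚ = √(GM (2/rₚ − 1/a)) = √(2.032e+21 · (2/7.981e+11 − 1/3.03955e+12)) m/s ≈ 6.651e+04 m/s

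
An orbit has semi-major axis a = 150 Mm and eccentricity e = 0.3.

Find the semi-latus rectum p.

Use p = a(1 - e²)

Convert to SI: a = 150 Mm = 1.5e+08 m.
p = a (1 − e²).
p = 1.5e+08 · (1 − (0.3)²) = 1.5e+08 · 0.91 ≈ 1.365e+08 m = 136.5 Mm.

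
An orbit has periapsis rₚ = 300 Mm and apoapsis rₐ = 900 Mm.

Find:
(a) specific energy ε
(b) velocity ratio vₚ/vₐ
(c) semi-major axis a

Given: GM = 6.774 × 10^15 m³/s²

Convert to SI: rₚ = 300 Mm = 3e+08 m; rₐ = 900 Mm = 9e+08 m.
(a) With a = (rₚ + rₐ)/2 = 6e+08 m, ε = −GM/(2a) = −6.774e+15/(2 · 6e+08) J/kg ≈ -5.645e+06 J/kg
(b) Conservation of angular momentum (rₚvₚ = rₐvₐ) gives vₚ/vₐ = rₐ/rₚ = 9e+08/3e+08 ≈ 3
(c) a = (rₚ + rₐ)/2 = (3e+08 + 9e+08)/2 ≈ 6e+08 m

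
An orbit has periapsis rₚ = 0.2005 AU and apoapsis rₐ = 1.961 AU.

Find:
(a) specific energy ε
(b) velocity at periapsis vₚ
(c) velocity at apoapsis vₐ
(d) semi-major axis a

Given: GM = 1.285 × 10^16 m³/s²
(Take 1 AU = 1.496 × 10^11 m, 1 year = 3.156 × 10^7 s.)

Convert to SI: rₚ = 0.2005 AU = 2.99948e+10 m; rₐ = 1.961 AU = 2.93366e+11 m.
(a) With a = (rₚ + rₐ)/2 = 1.6168e+11 m, ε = −GM/(2a) = −1.285e+16/(2 · 1.6168e+11) J/kg ≈ -3.974e+04 J/kg
(b) With a = (rₚ + rₐ)/2 = 1.6168e+11 m, vₚ = √(GM (2/rₚ − 1/a)) = √(1.285e+16 · (2/2.99948e+10 − 1/1.6168e+11)) m/s ≈ 881.7 m/s
(c) With a = (rₚ + rₐ)/2 = 1.6168e+11 m, vₐ = √(GM (2/rₐ − 1/a)) = √(1.285e+16 · (2/2.93366e+11 − 1/1.6168e+11)) m/s ≈ 90.14 m/s
(d) a = (rₚ + rₐ)/2 = (2.99948e+10 + 2.93366e+11)/2 ≈ 1.617e+11 m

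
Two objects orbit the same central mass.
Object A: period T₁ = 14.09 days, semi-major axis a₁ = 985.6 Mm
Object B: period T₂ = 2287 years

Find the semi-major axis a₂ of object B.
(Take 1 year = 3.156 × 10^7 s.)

Convert to SI: T₁ = 14.09 days = 1.21738e+06 s; a₁ = 985.6 Mm = 9.856e+08 m; T₂ = 2287 years = 7.21777e+10 s.
Kepler's third law: (T₁/T₂)² = (a₁/a₂)³ ⇒ a₂ = a₁ · (T₂/T₁)^(2/3).
T₂/T₁ = 7.21777e+10 / 1.21738e+06 = 59289.6.
a₂ = 9.856e+08 · (59289.6)^(2/3) m ≈ 1.499e+12 m = 1.499 Tm.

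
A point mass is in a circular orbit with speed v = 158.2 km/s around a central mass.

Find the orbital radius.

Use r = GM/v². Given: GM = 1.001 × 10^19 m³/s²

Convert to SI: v = 158.2 km/s = 158200 m/s.
For a circular orbit, v² = GM / r, so r = GM / v².
r = 1.001e+19 / (158200)² m ≈ 4e+08 m = 400 Mm.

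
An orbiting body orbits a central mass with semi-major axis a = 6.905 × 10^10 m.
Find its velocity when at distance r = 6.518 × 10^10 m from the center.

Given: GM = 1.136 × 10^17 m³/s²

Vis-viva: v = √(GM · (2/r − 1/a)).
2/r − 1/a = 2/6.518e+10 − 1/6.905e+10 = 1.6202e-11 m⁻¹.
v = √(1.136e+17 · 1.6202e-11) m/s ≈ 1357 m/s = 1.357 km/s.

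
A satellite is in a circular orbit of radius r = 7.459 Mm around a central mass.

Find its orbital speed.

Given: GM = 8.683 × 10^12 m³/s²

Convert to SI: r = 7.459 Mm = 7.459e+06 m.
For a circular orbit, gravity supplies the centripetal force, so v = √(GM / r).
v = √(8.683e+12 / 7.459e+06) m/s ≈ 1079 m/s = 1.079 km/s.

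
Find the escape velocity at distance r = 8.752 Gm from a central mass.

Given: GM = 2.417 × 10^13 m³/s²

Convert to SI: r = 8.752 Gm = 8.752e+09 m.
Escape velocity comes from setting total energy to zero: ½v² − GM/r = 0 ⇒ v_esc = √(2GM / r).
v_esc = √(2 · 2.417e+13 / 8.752e+09) m/s ≈ 74.32 m/s = 74.32 m/s.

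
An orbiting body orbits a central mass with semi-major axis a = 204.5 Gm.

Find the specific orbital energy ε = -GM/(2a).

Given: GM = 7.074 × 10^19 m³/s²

Convert to SI: a = 204.5 Gm = 2.045e+11 m.
ε = −GM / (2a).
ε = −7.074e+19 / (2 · 2.045e+11) J/kg ≈ -1.73e+08 J/kg = -173 MJ/kg.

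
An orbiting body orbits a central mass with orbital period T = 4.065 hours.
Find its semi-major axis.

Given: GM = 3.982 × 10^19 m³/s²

Convert to SI: T = 4.065 hours = 14634 s.
Invert Kepler's third law: a = (GM · T² / (4π²))^(1/3).
Substituting T = 14634 s and GM = 3.982e+19 m³/s²:
a = (3.982e+19 · (14634)² / (4π²))^(1/3) m
a ≈ 6e+08 m = 600 Mm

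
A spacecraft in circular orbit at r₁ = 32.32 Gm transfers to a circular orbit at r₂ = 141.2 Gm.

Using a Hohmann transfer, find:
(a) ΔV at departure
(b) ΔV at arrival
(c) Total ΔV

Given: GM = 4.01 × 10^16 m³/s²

Convert to SI: r₁ = 32.32 Gm = 3.232e+10 m; r₂ = 141.2 Gm = 1.412e+11 m.
Transfer semi-major axis: a_t = (r₁ + r₂)/2 = (3.232e+10 + 1.412e+11)/2 = 8.676e+10 m.
Circular speeds: v₁ = √(GM/r₁) = 1113.88 m/s, v₂ = √(GM/r₂) = 532.911 m/s.
Transfer speeds (vis-viva v² = GM(2/r − 1/a_t)): v₁ᵗ = 1421 m/s, v₂ᵗ = 325.26 m/s.
(a) ΔV₁ = |v₁ᵗ − v₁| ≈ 307.1 m/s = 307.1 m/s.
(b) ΔV₂ = |v₂ − v₂ᵗ| ≈ 207.7 m/s = 207.7 m/s.
(c) ΔV_total = ΔV₁ + ΔV₂ ≈ 514.8 m/s = 514.8 m/s.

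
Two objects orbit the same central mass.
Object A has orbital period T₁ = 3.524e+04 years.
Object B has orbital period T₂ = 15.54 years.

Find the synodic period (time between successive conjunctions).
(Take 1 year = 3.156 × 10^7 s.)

Convert to SI: T₁ = 3.524e+04 years = 1.11217e+12 s; T₂ = 15.54 years = 4.90442e+08 s.
T_syn = |T₁ · T₂ / (T₁ − T₂)|.
T_syn = |1.11217e+12 · 4.90442e+08 / (1.11217e+12 − 4.90442e+08)| s ≈ 4.907e+08 s = 15.55 years.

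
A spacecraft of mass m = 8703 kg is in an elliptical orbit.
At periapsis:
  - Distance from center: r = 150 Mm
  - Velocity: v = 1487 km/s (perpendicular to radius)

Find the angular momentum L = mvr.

Convert to SI: r = 150 Mm = 1.5e+08 m; v = 1487 km/s = 1.487e+06 m/s.
Since v is perpendicular to r, L = m · v · r.
L = 8703 · 1.487e+06 · 1.5e+08 kg·m²/s ≈ 1.941e+18 kg·m²/s.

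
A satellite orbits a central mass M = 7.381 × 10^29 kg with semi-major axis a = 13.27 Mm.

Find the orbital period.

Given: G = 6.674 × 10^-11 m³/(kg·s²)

Convert to SI: a = 13.27 Mm = 1.327e+07 m.
GM = G · M = 6.674e-11 · 7.381e+29 = 4.92608e+19 m³/s².
Kepler's third law: T = 2π √(a³ / GM).
Substituting a = 1.327e+07 m and GM = 4.92608e+19 m³/s²:
T = 2π √((1.327e+07)³ / 4.92608e+19) s
T ≈ 43.27 s = 43.27 seconds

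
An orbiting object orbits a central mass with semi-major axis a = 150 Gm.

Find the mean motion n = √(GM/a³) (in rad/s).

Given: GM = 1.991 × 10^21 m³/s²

Convert to SI: a = 150 Gm = 1.5e+11 m.
n = √(GM / a³).
n = √(1.991e+21 / (1.5e+11)³) rad/s ≈ 7.681e-07 rad/s.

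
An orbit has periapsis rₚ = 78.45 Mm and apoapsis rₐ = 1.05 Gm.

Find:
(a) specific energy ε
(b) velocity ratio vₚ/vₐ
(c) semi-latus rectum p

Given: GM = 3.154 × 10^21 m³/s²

Convert to SI: rₚ = 78.45 Mm = 7.845e+07 m; rₐ = 1.05 Gm = 1.05e+09 m.
(a) With a = (rₚ + rₐ)/2 = 5.64225e+08 m, ε = −GM/(2a) = −3.154e+21/(2 · 5.64225e+08) J/kg ≈ -2.795e+12 J/kg
(b) Conservation of angular momentum (rₚvₚ = rₐvₐ) gives vₚ/vₐ = rₐ/rₚ = 1.05e+09/7.845e+07 ≈ 13.38
(c) From a = (rₚ + rₐ)/2 = 5.64225e+08 m and e = (rₐ − rₚ)/(rₐ + rₚ) = 0.86096, p = a(1 − e²) = 5.64225e+08 · (1 − (0.86096)²) ≈ 1.46e+08 m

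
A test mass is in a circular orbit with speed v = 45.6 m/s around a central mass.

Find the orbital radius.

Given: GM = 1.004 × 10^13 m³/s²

For a circular orbit, v² = GM / r, so r = GM / v².
r = 1.004e+13 / (45.6)² m ≈ 4.828e+09 m = 4.828 Gm.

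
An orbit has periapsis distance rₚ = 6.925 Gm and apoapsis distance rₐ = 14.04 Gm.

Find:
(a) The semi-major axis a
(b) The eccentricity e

Convert to SI: rₚ = 6.925 Gm = 6.925e+09 m; rₐ = 14.04 Gm = 1.404e+10 m.
(a) a = (rₚ + rₐ) / 2 = (6.925e+09 + 1.404e+10) / 2 ≈ 1.048e+10 m = 10.48 Gm.
(b) e = (rₐ − rₚ) / (rₐ + rₚ) = (1.404e+10 − 6.925e+09) / (1.404e+10 + 6.925e+09) ≈ 0.3394.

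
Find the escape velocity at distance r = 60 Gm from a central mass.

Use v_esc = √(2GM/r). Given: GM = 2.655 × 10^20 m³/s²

Convert to SI: r = 60 Gm = 6e+10 m.
Escape velocity comes from setting total energy to zero: ½v² − GM/r = 0 ⇒ v_esc = √(2GM / r).
v_esc = √(2 · 2.655e+20 / 6e+10) m/s ≈ 9.407e+04 m/s = 94.07 km/s.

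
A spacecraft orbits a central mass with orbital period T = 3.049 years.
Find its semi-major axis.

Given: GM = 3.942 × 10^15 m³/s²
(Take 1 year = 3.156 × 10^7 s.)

Convert to SI: T = 3.049 years = 9.62264e+07 s.
Invert Kepler's third law: a = (GM · T² / (4π²))^(1/3).
Substituting T = 9.62264e+07 s and GM = 3.942e+15 m³/s²:
a = (3.942e+15 · (9.62264e+07)² / (4π²))^(1/3) m
a ≈ 9.742e+09 m = 9.742 Gm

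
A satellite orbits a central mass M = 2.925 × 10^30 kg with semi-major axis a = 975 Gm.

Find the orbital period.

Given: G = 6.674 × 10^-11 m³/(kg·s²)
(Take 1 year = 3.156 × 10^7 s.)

Convert to SI: a = 975 Gm = 9.75e+11 m.
GM = G · M = 6.674e-11 · 2.925e+30 = 1.95214e+20 m³/s².
Kepler's third law: T = 2π √(a³ / GM).
Substituting a = 9.75e+11 m and GM = 1.95214e+20 m³/s²:
T = 2π √((9.75e+11)³ / 1.95214e+20) s
T ≈ 4.329e+08 s = 13.72 years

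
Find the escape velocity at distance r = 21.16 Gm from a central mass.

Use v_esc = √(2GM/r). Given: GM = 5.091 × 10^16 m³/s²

Convert to SI: r = 21.16 Gm = 2.116e+10 m.
Escape velocity comes from setting total energy to zero: ½v² − GM/r = 0 ⇒ v_esc = √(2GM / r).
v_esc = √(2 · 5.091e+16 / 2.116e+10) m/s ≈ 2194 m/s = 2.194 km/s.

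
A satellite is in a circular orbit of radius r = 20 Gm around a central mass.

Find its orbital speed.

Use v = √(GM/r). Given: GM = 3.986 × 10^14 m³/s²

Convert to SI: r = 20 Gm = 2e+10 m.
For a circular orbit, gravity supplies the centripetal force, so v = √(GM / r).
v = √(3.986e+14 / 2e+10) m/s ≈ 141.2 m/s = 141.2 m/s.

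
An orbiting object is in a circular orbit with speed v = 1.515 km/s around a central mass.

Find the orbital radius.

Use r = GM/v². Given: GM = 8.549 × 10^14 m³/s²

Convert to SI: v = 1.515 km/s = 1515 m/s.
For a circular orbit, v² = GM / r, so r = GM / v².
r = 8.549e+14 / (1515)² m ≈ 3.725e+08 m = 3.725 × 10^8 m.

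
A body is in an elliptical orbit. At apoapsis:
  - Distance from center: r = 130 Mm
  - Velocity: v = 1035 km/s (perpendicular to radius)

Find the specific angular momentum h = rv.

Convert to SI: r = 130 Mm = 1.3e+08 m; v = 1035 km/s = 1.035e+06 m/s.
With v perpendicular to r, h = r · v.
h = 1.3e+08 · 1.035e+06 m²/s ≈ 1.346e+14 m²/s.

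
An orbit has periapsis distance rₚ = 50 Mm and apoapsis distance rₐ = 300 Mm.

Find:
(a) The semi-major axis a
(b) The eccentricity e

Convert to SI: rₚ = 50 Mm = 5e+07 m; rₐ = 300 Mm = 3e+08 m.
(a) a = (rₚ + rₐ) / 2 = (5e+07 + 3e+08) / 2 ≈ 1.75e+08 m = 175 Mm.
(b) e = (rₐ − rₚ) / (rₐ + rₚ) = (3e+08 − 5e+07) / (3e+08 + 5e+07) ≈ 0.7143.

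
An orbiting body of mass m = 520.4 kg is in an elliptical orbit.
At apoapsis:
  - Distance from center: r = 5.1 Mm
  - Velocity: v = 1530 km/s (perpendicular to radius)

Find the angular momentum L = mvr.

Convert to SI: r = 5.1 Mm = 5.1e+06 m; v = 1530 km/s = 1.53e+06 m/s.
Since v is perpendicular to r, L = m · v · r.
L = 520.4 · 1.53e+06 · 5.1e+06 kg·m²/s ≈ 4.061e+15 kg·m²/s.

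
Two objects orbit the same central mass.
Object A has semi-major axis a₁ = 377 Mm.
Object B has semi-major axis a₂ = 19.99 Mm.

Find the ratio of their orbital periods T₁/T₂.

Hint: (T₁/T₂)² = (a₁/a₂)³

Convert to SI: a₁ = 377 Mm = 3.77e+08 m; a₂ = 19.99 Mm = 1.999e+07 m.
From Kepler's third law, (T₁/T₂)² = (a₁/a₂)³, so T₁/T₂ = (a₁/a₂)^(3/2).
a₁/a₂ = 3.77e+08 / 1.999e+07 = 18.8594.
T₁/T₂ = (18.8594)^(3/2) ≈ 81.9.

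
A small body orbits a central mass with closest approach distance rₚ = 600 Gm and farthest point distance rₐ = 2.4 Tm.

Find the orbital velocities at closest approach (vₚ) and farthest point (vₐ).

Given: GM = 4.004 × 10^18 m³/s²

Convert to SI: rₚ = 600 Gm = 6e+11 m; rₐ = 2.4 Tm = 2.4e+12 m.
Use the vis-viva equation v² = GM(2/r − 1/a) with a = (rₚ + rₐ)/2 = (6e+11 + 2.4e+12)/2 = 1.5e+12 m.
vₚ = √(GM · (2/rₚ − 1/a)) = √(4.004e+18 · (2/6e+11 − 1/1.5e+12)) m/s ≈ 3268 m/s = 3.268 km/s.
vₐ = √(GM · (2/rₐ − 1/a)) = √(4.004e+18 · (2/2.4e+12 − 1/1.5e+12)) m/s ≈ 816.9 m/s = 816.9 m/s.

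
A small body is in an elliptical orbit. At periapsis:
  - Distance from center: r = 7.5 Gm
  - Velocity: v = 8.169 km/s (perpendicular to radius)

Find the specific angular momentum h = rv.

Convert to SI: r = 7.5 Gm = 7.5e+09 m; v = 8.169 km/s = 8169 m/s.
With v perpendicular to r, h = r · v.
h = 7.5e+09 · 8169 m²/s ≈ 6.127e+13 m²/s.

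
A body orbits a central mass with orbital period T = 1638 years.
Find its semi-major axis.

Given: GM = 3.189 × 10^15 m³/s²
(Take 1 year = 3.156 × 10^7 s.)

Convert to SI: T = 1638 years = 5.16953e+10 s.
Invert Kepler's third law: a = (GM · T² / (4π²))^(1/3).
Substituting T = 5.16953e+10 s and GM = 3.189e+15 m³/s²:
a = (3.189e+15 · (5.16953e+10)² / (4π²))^(1/3) m
a ≈ 5.999e+11 m = 599.9 Gm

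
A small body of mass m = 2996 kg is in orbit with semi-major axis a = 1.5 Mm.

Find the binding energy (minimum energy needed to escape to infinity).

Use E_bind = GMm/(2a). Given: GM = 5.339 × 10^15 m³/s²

Convert to SI: a = 1.5 Mm = 1.5e+06 m.
Total orbital energy is E = −GMm/(2a); binding energy is E_bind = −E = GMm/(2a).
E_bind = 5.339e+15 · 2996 / (2 · 1.5e+06) J ≈ 5.332e+12 J = 5.332 TJ.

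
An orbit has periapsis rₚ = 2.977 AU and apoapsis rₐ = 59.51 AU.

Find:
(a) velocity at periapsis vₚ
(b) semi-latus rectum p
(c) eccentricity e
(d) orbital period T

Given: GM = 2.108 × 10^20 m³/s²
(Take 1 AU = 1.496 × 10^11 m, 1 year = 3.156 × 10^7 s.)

Convert to SI: rₚ = 2.977 AU = 4.45359e+11 m; rₐ = 59.51 AU = 8.9027e+12 m.
(a) With a = (rₚ + rₐ)/2 = 4.67403e+12 m, vₚ = √(GM (2/rₚ − 1/a)) = √(2.108e+20 · (2/4.45359e+11 − 1/4.67403e+12)) m/s ≈ 3.003e+04 m/s
(b) From a = (rₚ + rₐ)/2 = 4.67403e+12 m and e = (rₐ − rₚ)/(rₐ + rₚ) = 0.904716, p = a(1 − e²) = 4.67403e+12 · (1 − (0.904716)²) ≈ 8.483e+11 m
(c) e = (rₐ − rₚ)/(rₐ + rₚ) = (8.9027e+12 − 4.45359e+11)/(8.9027e+12 + 4.45359e+11) ≈ 0.9047
(d) With a = (rₚ + rₐ)/2 = 4.67403e+12 m, T = 2π √(a³/GM) = 2π √((4.67403e+12)³/2.108e+20) s ≈ 4.373e+09 s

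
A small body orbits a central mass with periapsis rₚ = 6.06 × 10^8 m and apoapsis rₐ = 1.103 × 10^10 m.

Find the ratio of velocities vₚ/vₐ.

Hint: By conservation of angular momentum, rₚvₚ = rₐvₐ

Conservation of angular momentum gives rₚvₚ = rₐvₐ, so vₚ/vₐ = rₐ/rₚ.
vₚ/vₐ = 1.103e+10 / 6.06e+08 ≈ 18.2.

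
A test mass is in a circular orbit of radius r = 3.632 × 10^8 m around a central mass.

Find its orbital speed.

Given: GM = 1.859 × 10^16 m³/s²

For a circular orbit, gravity supplies the centripetal force, so v = √(GM / r).
v = √(1.859e+16 / 3.632e+08) m/s ≈ 7154 m/s = 7.154 km/s.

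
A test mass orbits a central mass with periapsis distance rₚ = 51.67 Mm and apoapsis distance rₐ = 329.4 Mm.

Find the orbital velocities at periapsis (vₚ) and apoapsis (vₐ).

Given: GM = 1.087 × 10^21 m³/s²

Convert to SI: rₚ = 51.67 Mm = 5.167e+07 m; rₐ = 329.4 Mm = 3.294e+08 m.
Use the vis-viva equation v² = GM(2/r − 1/a) with a = (rₚ + rₐ)/2 = (5.167e+07 + 3.294e+08)/2 = 1.90535e+08 m.
vₚ = √(GM · (2/rₚ − 1/a)) = √(1.087e+21 · (2/5.167e+07 − 1/1.90535e+08)) m/s ≈ 6.031e+06 m/s = 6031 km/s.
vₐ = √(GM · (2/rₐ − 1/a)) = √(1.087e+21 · (2/3.294e+08 − 1/1.90535e+08)) m/s ≈ 9.46e+05 m/s = 946 km/s.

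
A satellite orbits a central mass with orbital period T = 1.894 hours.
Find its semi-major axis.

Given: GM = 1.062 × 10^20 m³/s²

Convert to SI: T = 1.894 hours = 6818.4 s.
Invert Kepler's third law: a = (GM · T² / (4π²))^(1/3).
Substituting T = 6818.4 s and GM = 1.062e+20 m³/s²:
a = (1.062e+20 · (6818.4)² / (4π²))^(1/3) m
a ≈ 5.001e+08 m = 500.1 Mm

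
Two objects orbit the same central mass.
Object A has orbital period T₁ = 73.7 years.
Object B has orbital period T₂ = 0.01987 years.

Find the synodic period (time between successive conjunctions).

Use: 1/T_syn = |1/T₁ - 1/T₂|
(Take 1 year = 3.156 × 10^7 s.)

Convert to SI: T₁ = 73.7 years = 2.32597e+09 s; T₂ = 0.01987 years = 627097 s.
T_syn = |T₁ · T₂ / (T₁ − T₂)|.
T_syn = |2.32597e+09 · 627097 / (2.32597e+09 − 627097)| s ≈ 6.273e+05 s = 0.01988 years.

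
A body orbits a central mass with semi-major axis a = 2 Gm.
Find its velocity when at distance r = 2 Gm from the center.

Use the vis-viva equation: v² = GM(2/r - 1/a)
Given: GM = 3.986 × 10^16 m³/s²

Convert to SI: a = 2 Gm = 2e+09 m; r = 2 Gm = 2e+09 m.
Vis-viva: v = √(GM · (2/r − 1/a)).
2/r − 1/a = 2/2e+09 − 1/2e+09 = 5e-10 m⁻¹.
v = √(3.986e+16 · 5e-10) m/s ≈ 4464 m/s = 4.464 km/s.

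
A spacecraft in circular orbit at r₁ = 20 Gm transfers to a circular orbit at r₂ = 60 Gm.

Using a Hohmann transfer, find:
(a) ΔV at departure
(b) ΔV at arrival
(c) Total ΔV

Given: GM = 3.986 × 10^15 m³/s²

Convert to SI: r₁ = 20 Gm = 2e+10 m; r₂ = 60 Gm = 6e+10 m.
Transfer semi-major axis: a_t = (r₁ + r₂)/2 = (2e+10 + 6e+10)/2 = 4e+10 m.
Circular speeds: v₁ = √(GM/r₁) = 446.43 m/s, v₂ = √(GM/r₂) = 257.747 m/s.
Transfer speeds (vis-viva v² = GM(2/r − 1/a_t)): v₁ᵗ = 546.763 m/s, v₂ᵗ = 182.254 m/s.
(a) ΔV₁ = |v₁ᵗ − v₁| ≈ 100.3 m/s = 100.3 m/s.
(b) ΔV₂ = |v₂ − v₂ᵗ| ≈ 75.49 m/s = 75.49 m/s.
(c) ΔV_total = ΔV₁ + ΔV₂ ≈ 175.8 m/s = 175.8 m/s.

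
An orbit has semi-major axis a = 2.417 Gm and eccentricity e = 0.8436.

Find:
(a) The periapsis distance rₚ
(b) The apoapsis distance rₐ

Convert to SI: a = 2.417 Gm = 2.417e+09 m.
(a) rₚ = a(1 − e) = 2.417e+09 · (1 − 0.8436) = 2.417e+09 · 0.1564 ≈ 3.78e+08 m = 378 Mm.
(b) rₐ = a(1 + e) = 2.417e+09 · (1 + 0.8436) = 2.417e+09 · 1.8436 ≈ 4.456e+09 m = 4.456 Gm.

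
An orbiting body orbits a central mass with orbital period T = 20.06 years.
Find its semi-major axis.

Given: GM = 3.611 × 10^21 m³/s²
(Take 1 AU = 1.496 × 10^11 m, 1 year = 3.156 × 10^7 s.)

Convert to SI: T = 20.06 years = 6.33094e+08 s.
Invert Kepler's third law: a = (GM · T² / (4π²))^(1/3).
Substituting T = 6.33094e+08 s and GM = 3.611e+21 m³/s²:
a = (3.611e+21 · (6.33094e+08)² / (4π²))^(1/3) m
a ≈ 3.322e+12 m = 22.21 AU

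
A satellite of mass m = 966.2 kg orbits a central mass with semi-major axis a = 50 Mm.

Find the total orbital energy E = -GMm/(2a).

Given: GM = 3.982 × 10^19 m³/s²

Convert to SI: a = 50 Mm = 5e+07 m.
E = −GMm / (2a).
E = −3.982e+19 · 966.2 / (2 · 5e+07) J ≈ -3.847e+14 J = -384.7 TJ.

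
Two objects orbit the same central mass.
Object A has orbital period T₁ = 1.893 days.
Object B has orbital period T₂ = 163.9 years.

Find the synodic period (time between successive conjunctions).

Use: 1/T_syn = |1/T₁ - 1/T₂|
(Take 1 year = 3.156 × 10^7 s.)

Convert to SI: T₁ = 1.893 days = 163555 s; T₂ = 163.9 years = 5.17268e+09 s.
T_syn = |T₁ · T₂ / (T₁ − T₂)|.
T_syn = |163555 · 5.17268e+09 / (163555 − 5.17268e+09)| s ≈ 1.636e+05 s = 1.893 days.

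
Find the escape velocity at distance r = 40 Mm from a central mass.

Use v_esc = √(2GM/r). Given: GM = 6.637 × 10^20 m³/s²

Convert to SI: r = 40 Mm = 4e+07 m.
Escape velocity comes from setting total energy to zero: ½v² − GM/r = 0 ⇒ v_esc = √(2GM / r).
v_esc = √(2 · 6.637e+20 / 4e+07) m/s ≈ 5.761e+06 m/s = 5761 km/s.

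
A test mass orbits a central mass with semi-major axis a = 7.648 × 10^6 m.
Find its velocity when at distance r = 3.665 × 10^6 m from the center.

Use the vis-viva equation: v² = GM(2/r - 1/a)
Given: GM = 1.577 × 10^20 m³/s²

Vis-viva: v = √(GM · (2/r − 1/a)).
2/r − 1/a = 2/3.665e+06 − 1/7.648e+06 = 4.14949e-07 m⁻¹.
v = √(1.577e+20 · 4.14949e-07) m/s ≈ 8.089e+06 m/s = 8089 km/s.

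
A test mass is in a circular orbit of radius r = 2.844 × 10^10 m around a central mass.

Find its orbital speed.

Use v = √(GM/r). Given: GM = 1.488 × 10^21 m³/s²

For a circular orbit, gravity supplies the centripetal force, so v = √(GM / r).
v = √(1.488e+21 / 2.844e+10) m/s ≈ 2.287e+05 m/s = 228.7 km/s.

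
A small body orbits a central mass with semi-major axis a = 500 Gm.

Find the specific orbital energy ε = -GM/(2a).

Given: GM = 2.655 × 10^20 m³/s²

Convert to SI: a = 500 Gm = 5e+11 m.
ε = −GM / (2a).
ε = −2.655e+20 / (2 · 5e+11) J/kg ≈ -2.655e+08 J/kg = -265.5 MJ/kg.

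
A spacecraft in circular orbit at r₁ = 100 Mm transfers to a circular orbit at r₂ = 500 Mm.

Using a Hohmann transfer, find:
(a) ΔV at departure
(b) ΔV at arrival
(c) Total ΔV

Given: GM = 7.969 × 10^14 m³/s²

Convert to SI: r₁ = 100 Mm = 1e+08 m; r₂ = 500 Mm = 5e+08 m.
Transfer semi-major axis: a_t = (r₁ + r₂)/2 = (1e+08 + 5e+08)/2 = 3e+08 m.
Circular speeds: v₁ = √(GM/r₁) = 2822.94 m/s, v₂ = √(GM/r₂) = 1262.46 m/s.
Transfer speeds (vis-viva v² = GM(2/r − 1/a_t)): v₁ᵗ = 3644.4 m/s, v₂ᵗ = 728.88 m/s.
(a) ΔV₁ = |v₁ᵗ − v₁| ≈ 821.5 m/s = 821.5 m/s.
(b) ΔV₂ = |v₂ − v₂ᵗ| ≈ 533.6 m/s = 533.6 m/s.
(c) ΔV_total = ΔV₁ + ΔV₂ ≈ 1355 m/s = 1.355 km/s.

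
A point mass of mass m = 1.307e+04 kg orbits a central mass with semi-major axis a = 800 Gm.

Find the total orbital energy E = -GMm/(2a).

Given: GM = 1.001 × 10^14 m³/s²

Convert to SI: a = 800 Gm = 8e+11 m.
E = −GMm / (2a).
E = −1.001e+14 · 1.307e+04 / (2 · 8e+11) J ≈ -8.177e+05 J = -817.7 kJ.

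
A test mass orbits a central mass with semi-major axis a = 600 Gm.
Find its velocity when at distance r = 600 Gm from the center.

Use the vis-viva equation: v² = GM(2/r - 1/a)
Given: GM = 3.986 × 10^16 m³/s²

Convert to SI: a = 600 Gm = 6e+11 m; r = 600 Gm = 6e+11 m.
Vis-viva: v = √(GM · (2/r − 1/a)).
2/r − 1/a = 2/6e+11 − 1/6e+11 = 1.66667e-12 m⁻¹.
v = √(3.986e+16 · 1.66667e-12) m/s ≈ 257.7 m/s = 257.7 m/s.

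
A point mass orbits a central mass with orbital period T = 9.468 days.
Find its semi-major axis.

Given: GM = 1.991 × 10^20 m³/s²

Convert to SI: T = 9.468 days = 818035 s.
Invert Kepler's third law: a = (GM · T² / (4π²))^(1/3).
Substituting T = 818035 s and GM = 1.991e+20 m³/s²:
a = (1.991e+20 · (818035)² / (4π²))^(1/3) m
a ≈ 1.5e+10 m = 15 Gm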